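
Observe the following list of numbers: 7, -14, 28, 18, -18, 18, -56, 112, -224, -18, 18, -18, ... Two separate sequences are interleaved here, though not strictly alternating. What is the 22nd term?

-18

Reading positions in blocks of 6 reveals the pattern AAABBB — 2 tracks woven together.
Subsequence A: 7, -14, 28, -56, 112, -224. Geometric with ratio -2.
Subsequence B: 18, -18, 18, -18, 18, -18. The oscillation 18·(−1)^(n+1).
Term 22 comes from subsequence B (its 10th entry): -18.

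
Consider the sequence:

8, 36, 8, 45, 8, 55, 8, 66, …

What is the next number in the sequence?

8

Odd-indexed and even-indexed terms follow separate rules.
Track A: 8, 8, 8, 8 — the constant sequence 8.
Track B: 36, 45, 55, 66 — triangular numbers starting at T_8.
Term 9 comes from track A (its 5th entry): 8.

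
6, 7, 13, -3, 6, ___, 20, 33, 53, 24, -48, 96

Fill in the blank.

-12

Reading positions in blocks of 6 reveals the pattern AAABBB — 2 tracks woven together.
Track A: 6, 7, 13, 20, 33, 53 — a Fibonacci-like recurrence a_n = a_{n-1} + a_{n-2}.
Track B: -3, 6, ?, 24, -48, 96 — a geometric progression (common ratio -2).
Filling track B at index 3 by its rule yields -12.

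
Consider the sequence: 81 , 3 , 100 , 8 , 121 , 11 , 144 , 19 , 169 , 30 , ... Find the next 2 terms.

The terms cycle through 2 interleaved subsequences.
Track A: 81, 100, 121, 144, 169 — consecutive squares n² from n = 9.
Track B: 3, 8, 11, 19, 30 — each term equals the sum of the previous two.
Position 11 → track A, term 6 = 196.
Term 12 comes from track B (its 6th entry): 49.

196, 49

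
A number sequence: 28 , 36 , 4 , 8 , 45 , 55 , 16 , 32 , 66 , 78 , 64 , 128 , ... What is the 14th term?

Reading positions in blocks of 4 reveals the pattern AABB — 2 tracks woven together.
Track A: 28, 36, 45, 55, 66, 78 (triangular numbers n(n+1)/2 for n = 7, 8, …).
Track B: 4, 8, 16, 32, 64, 128 (multiplying by 2 each time).
Position 14 falls in track A as its term 8, giving 105.

105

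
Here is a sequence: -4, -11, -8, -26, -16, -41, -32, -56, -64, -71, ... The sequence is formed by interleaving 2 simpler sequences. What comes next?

Odd-indexed and even-indexed terms follow separate rules.
Stream A: -4, -8, -16, -32, -64. A geometric progression (common ratio 2).
Stream B: -11, -26, -41, -56, -71. Subtracting 15 each time.
Position 11 falls in stream A as its term 6, giving -128.

-128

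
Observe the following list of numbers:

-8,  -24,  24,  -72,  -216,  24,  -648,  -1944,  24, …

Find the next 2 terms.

-5832, -17496

The slot pattern repeats as AAB (period 3), so there are 2 interleaved tracks.
Track A = -8, -24, -72, -216, -648, -1944: multiplying by 3 each time.
Track B = 24, 24, 24: always 24.
The 10th slot belongs to track A; its 7th term is -5832.
The 11th slot belongs to track A; its 8th term is -17496.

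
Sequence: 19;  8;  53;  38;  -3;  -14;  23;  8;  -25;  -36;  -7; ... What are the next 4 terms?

Reading positions in blocks of 4 reveals the pattern AABB — 2 tracks woven together.
Stream A = 19, 8, -3, -14, -25, -36: arithmetic with common difference −11.
Stream B = 53, 38, 23, 8, -7: subtracting 15 each time.
Term 12 comes from stream B (its 6th entry): -22.
The 13th slot belongs to stream A; its 7th term is -47.
Position 14 → stream A, term 8 = -58.
Position 15 → stream B, term 7 = -37.

-22, -47, -58, -37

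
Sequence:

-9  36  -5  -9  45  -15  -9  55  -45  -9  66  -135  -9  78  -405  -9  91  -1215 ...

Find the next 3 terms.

Split by position mod 3 into 3 tracks.
Subsequence A: -9, -9, -9, -9, -9, -9 — constant -9.
Subsequence B: 36, 45, 55, 66, 78, 91 — triangular numbers n(n+1)/2 for n = 8, 9, ….
Subsequence C: -5, -15, -45, -135, -405, -1215 — multiplying by 3 each time.
Position 19 falls in subsequence A as its term 7, giving -9.
Position 20 falls in subsequence B as its term 7, giving 105.
Position 21 → subsequence C, term 7 = -3645.

-9, 105, -3645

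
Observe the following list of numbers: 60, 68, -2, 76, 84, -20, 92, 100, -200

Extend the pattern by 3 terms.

108, 116, -2000

The slot pattern repeats as AAB (period 3), so there are 2 interleaved tracks.
Subsequence A: 60, 68, 76, 84, 92, 100 — arithmetic with common difference +8.
Subsequence B: -2, -20, -200 — geometric, ×10 each step.
Term 10 comes from subsequence A (its 7th entry): 108.
Position 11 → subsequence A, term 8 = 116.
Position 12 → subsequence B, term 4 = -2000.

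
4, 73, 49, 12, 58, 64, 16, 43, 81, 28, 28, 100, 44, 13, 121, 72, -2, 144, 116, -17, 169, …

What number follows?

Split by position mod 3 into 3 tracks.
Subsequence A: 4, 12, 16, 28, 44, 72, 116 — a Fibonacci-like recurrence a_n = a_{n-1} + a_{n-2}.
Subsequence B: 73, 58, 43, 28, 13, -2, -17 — arithmetic, step −15.
Subsequence C: 49, 64, 81, 100, 121, 144, 169 — consecutive squares n² from n = 7.
Term 22 comes from subsequence A (its 8th entry): 188.

188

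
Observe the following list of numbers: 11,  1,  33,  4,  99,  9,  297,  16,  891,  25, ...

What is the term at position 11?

Taking every 2nd term gives 2 separate tracks.
Stream A: 11, 33, 99, 297, 891 (geometric, ×3 each step).
Stream B: 1, 4, 9, 16, 25 (the squares 1², 2², 3², …).
Position 11 falls in stream A as its term 6, giving 2673.

2673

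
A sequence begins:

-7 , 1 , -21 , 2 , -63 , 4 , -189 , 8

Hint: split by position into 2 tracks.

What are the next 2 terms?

-567, 16

Positions 1, 3, 5, … form one subsequence and positions 2, 4, 6, … form another.
Track A = -7, -21, -63, -189: a geometric progression (common ratio 3).
Track B = 1, 2, 4, 8: successive powers of 2.
Position 9 → track A, term 5 = -567.
Term 10 comes from track B (its 5th entry): 16.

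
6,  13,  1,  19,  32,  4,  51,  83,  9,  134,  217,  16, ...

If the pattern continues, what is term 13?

Reading positions in blocks of 3 reveals the pattern AAB — 2 tracks woven together.
Stream A is 6, 13, 19, 32, 51, 83, 134, 217, which is Fibonacci-style (each term is the sum of the two before it).
Stream B is 1, 4, 9, 16, which is perfect squares starting at 1².
Position 13 falls in stream A as its term 9, giving 351.

351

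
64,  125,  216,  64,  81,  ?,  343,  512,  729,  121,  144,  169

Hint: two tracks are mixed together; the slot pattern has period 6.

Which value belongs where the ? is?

Reading positions in blocks of 6 reveals the pattern AAABBB — 2 tracks woven together.
Track A = 64, 125, 216, 343, 512, 729: the cubes 4³, 5³, 6³, ….
Track B = 64, 81, ?, 121, 144, 169: the squares 8², 9², 10², ….
Track B's pattern makes the blank 100.

100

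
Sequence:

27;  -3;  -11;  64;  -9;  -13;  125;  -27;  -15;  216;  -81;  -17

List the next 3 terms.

343, -243, -19

Taking every 3rd term gives 3 separate tracks.
Subsequence A: 27, 64, 125, 216 (consecutive cubes n³ from n = 3).
Subsequence B: -3, -9, -27, -81 (geometric with ratio 3).
Subsequence C: -11, -13, -15, -17 (arithmetic, step −2).
Position 13 falls in subsequence A as its term 5, giving 343.
Position 14 → subsequence B, term 5 = -243.
The 15th slot belongs to subsequence C; its 5th term is -19.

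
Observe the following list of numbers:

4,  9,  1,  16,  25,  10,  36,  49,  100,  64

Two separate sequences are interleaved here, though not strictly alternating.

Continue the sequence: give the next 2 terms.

The slot pattern repeats as AAB (period 3), so there are 2 interleaved tracks.
Track A = 4, 9, 16, 25, 36, 49, 64: consecutive squares n² from n = 2.
Track B = 1, 10, 100: powers 10^0, 10^1, 10^2, ….
The 11th slot belongs to track A; its 8th term is 81.
Term 12 comes from track B (its 4th entry): 1000.

81, 1000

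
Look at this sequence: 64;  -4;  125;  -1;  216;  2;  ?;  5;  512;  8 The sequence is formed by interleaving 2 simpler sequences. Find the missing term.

343

Odd-indexed and even-indexed terms follow separate rules.
Stream A: 64, 125, 216, ?, 512 — consecutive cubes n³ from n = 4.
Stream B: -4, -1, 2, 5, 8 — adding 3 each time.
Filling stream A at index 4 by its rule yields 343.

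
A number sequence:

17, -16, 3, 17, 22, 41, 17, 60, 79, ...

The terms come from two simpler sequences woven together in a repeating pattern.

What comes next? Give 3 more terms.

Positions follow the repeating pattern ABB; grouping by letter gives 2 tracks.
Track A: 17, 17, 17 — always 17.
Track B: -16, 3, 22, 41, 60, 79 — linear: a_n = -35 + 19·n.
Position 10 → track A, term 4 = 17.
Position 11 falls in track B as its term 7, giving 98.
Position 12 → track B, term 8 = 117.

17, 98, 117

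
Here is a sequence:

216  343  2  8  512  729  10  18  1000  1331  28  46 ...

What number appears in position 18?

3375

Reading positions in blocks of 4 reveals the pattern AABB — 2 tracks woven together.
Subsequence A = 216, 343, 512, 729, 1000, 1331: consecutive cubes n³ from n = 6.
Subsequence B = 2, 8, 10, 18, 28, 46: a Fibonacci-like recurrence a_n = a_{n-1} + a_{n-2}.
Position 18 → subsequence A, term 10 = 3375.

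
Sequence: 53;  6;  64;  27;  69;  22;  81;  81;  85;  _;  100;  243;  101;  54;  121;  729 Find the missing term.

38

The terms cycle through 4 interleaved subsequences.
Subsequence A: 53, 69, 85, 101 — arithmetic with common difference +16.
Subsequence B: 6, 22, ?, 54 — linear: a_n = -10 + 16·n.
Subsequence C: 64, 81, 100, 121 — the squares 8², 9², 10², ….
Subsequence D: 27, 81, 243, 729 — powers 3^3, 3^4, 3^5, ….
So the missing entry in subsequence B is 38.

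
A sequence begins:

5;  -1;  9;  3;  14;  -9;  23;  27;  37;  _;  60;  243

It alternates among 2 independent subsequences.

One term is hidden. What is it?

Split by position mod 2 into 2 tracks.
Subsequence A: 5, 9, 14, 23, 37, 60 (each term equals the sum of the previous two).
Subsequence B: -1, 3, -9, 27, ?, 243 (multiplying by -3 each time).
Filling subsequence B at index 5 by its rule yields -81.

-81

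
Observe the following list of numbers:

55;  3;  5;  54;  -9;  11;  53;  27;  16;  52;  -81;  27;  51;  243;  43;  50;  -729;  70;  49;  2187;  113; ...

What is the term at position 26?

Split by position mod 3 into 3 tracks.
Stream A is 55, 54, 53, 52, 51, 50, 49, which is linear: a_n = 56 − n.
Stream B is 3, -9, 27, -81, 243, -729, 2187, which is a geometric progression (common ratio -3).
Stream C is 5, 11, 16, 27, 43, 70, 113, which is a Fibonacci-like recurrence a_n = a_{n-1} + a_{n-2}.
Position 26 → stream B, term 9 = 19683.

19683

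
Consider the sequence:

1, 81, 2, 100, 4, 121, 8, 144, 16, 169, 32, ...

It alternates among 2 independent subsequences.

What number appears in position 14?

Odd-indexed and even-indexed terms follow separate rules.
Track A: 1, 2, 4, 8, 16, 32 (successive powers of 2).
Track B: 81, 100, 121, 144, 169 (consecutive squares n² from n = 9).
Position 14 → track B, term 7 = 225.

225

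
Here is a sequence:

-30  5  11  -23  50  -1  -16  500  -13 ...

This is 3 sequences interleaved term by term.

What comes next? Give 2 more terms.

-9, 5000

Taking every 3rd term gives 3 separate tracks.
Track A: -30, -23, -16. Arithmetic with common difference +7.
Track B: 5, 50, 500. A geometric progression (common ratio 10).
Track C: 11, -1, -13. Arithmetic with common difference −12.
The 10th slot belongs to track A; its 4th term is -9.
Term 11 comes from track B (its 4th entry): 5000.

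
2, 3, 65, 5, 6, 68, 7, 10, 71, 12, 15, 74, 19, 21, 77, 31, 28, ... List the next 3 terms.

80, 50, 36

Taking every 3rd term gives 3 separate tracks.
Track A: 2, 5, 7, 12, 19, 31 — Fibonacci-style (each term is the sum of the two before it).
Track B: 3, 6, 10, 15, 21, 28 — the triangular numbers T_2, T_3, ….
Track C: 65, 68, 71, 74, 77 — arithmetic with common difference +3.
The 18th slot belongs to track C; its 6th term is 80.
Position 19 falls in track A as its term 7, giving 50.
Position 20 falls in track B as its term 7, giving 36.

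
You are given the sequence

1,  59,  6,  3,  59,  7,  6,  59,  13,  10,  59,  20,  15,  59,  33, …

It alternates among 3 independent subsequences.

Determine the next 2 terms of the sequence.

Split by position mod 3: positions 1, 4, 7, … form one track, and each other residue class forms its own.
Stream A: 1, 3, 6, 10, 15. The triangular numbers T_1, T_2, ….
Stream B: 59, 59, 59, 59, 59. Constant 59.
Stream C: 6, 7, 13, 20, 33. Each term equals the sum of the previous two.
Position 16 falls in stream A as its term 6, giving 21.
Term 17 comes from stream B (its 6th entry): 59.

21, 59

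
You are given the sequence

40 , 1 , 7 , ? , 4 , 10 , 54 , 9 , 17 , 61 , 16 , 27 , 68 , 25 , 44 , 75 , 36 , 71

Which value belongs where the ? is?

47

The terms cycle through 3 interleaved subsequences.
Track A is 40, ?, 54, 61, 68, 75, which is arithmetic, step +7.
Track B is 1, 4, 9, 16, 25, 36, which is perfect squares starting at 1².
Track C is 7, 10, 17, 27, 44, 71, which is a Fibonacci-like recurrence a_n = a_{n-1} + a_{n-2}.
Track A's pattern makes the blank 47.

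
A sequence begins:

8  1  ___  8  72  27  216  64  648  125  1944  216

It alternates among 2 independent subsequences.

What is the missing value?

The terms cycle through 2 interleaved subsequences.
Subsequence A: 8, ?, 72, 216, 648, 1944 (geometric with ratio 3).
Subsequence B: 1, 8, 27, 64, 125, 216 (consecutive cubes n³ from n = 1).
Filling subsequence A at index 2 by its rule yields 24.

24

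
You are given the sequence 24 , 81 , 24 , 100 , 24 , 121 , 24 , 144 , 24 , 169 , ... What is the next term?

Positions 1, 3, 5, … form one subsequence and positions 2, 4, 6, … form another.
Track A is 24, 24, 24, 24, 24, which is always 24.
Track B is 81, 100, 121, 144, 169, which is perfect squares starting at 9².
Term 11 comes from track A (its 6th entry): 24.

24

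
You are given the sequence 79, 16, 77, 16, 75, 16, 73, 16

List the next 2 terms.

The terms cycle through 2 interleaved subsequences.
Stream A: 79, 77, 75, 73 — linear: a_n = 81 − 2·n.
Stream B: 16, 16, 16, 16 — constant 16.
Term 9 comes from stream A (its 5th entry): 71.
Term 10 comes from stream B (its 5th entry): 16.

71, 16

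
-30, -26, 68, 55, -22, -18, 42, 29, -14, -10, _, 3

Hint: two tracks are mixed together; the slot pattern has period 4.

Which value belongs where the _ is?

16

The slot pattern repeats as AABB (period 4), so there are 2 interleaved tracks.
Track A: -30, -26, -22, -18, -14, -10 — linear: a_n = -34 + 4·n.
Track B: 68, 55, 42, 29, ?, 3 — arithmetic, step −13.
So the missing entry in track B is 16.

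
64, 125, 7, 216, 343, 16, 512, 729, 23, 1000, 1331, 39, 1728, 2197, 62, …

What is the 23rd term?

6859

The slot pattern repeats as AAB (period 3), so there are 2 interleaved tracks.
Stream A = 64, 125, 216, 343, 512, 729, 1000, 1331, 1728, 2197: perfect cubes starting at 4³.
Stream B = 7, 16, 23, 39, 62: each term equals the sum of the previous two.
Position 23 → stream A, term 16 = 6859.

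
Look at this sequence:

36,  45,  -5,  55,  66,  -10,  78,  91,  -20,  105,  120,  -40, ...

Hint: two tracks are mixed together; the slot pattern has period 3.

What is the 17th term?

Positions follow the repeating pattern AAB; grouping by letter gives 2 tracks.
Track A: 36, 45, 55, 66, 78, 91, 105, 120. Triangular numbers starting at T_8.
Track B: -5, -10, -20, -40. Geometric, ×2 each step.
Term 17 comes from track A (its 12th entry): 190.

190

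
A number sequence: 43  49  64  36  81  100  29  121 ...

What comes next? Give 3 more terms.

Reading positions in blocks of 3 reveals the pattern ABB — 2 tracks woven together.
Stream A: 43, 36, 29 — linear: a_n = 50 − 7·n.
Stream B: 49, 64, 81, 100, 121 — perfect squares starting at 7².
Position 9 falls in stream B as its term 6, giving 144.
Term 10 comes from stream A (its 4th entry): 22.
Position 11 → stream B, term 7 = 169.

144, 22, 169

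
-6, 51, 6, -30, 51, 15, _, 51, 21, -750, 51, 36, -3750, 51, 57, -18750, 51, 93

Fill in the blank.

-150

The terms cycle through 3 interleaved subsequences.
Stream A: -6, -30, ?, -750, -3750, -18750 — geometric with ratio 5.
Stream B: 51, 51, 51, 51, 51, 51 — constant 51.
Stream C: 6, 15, 21, 36, 57, 93 — Fibonacci-style (each term is the sum of the two before it).
Stream A's pattern makes the blank -150.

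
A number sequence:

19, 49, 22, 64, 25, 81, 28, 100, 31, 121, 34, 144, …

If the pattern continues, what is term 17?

43

Odd-indexed and even-indexed terms follow separate rules.
Track A is 19, 22, 25, 28, 31, 34, which is linear: a_n = 16 + 3·n.
Track B is 49, 64, 81, 100, 121, 144, which is consecutive squares n² from n = 7.
The 17th slot belongs to track A; its 9th term is 43.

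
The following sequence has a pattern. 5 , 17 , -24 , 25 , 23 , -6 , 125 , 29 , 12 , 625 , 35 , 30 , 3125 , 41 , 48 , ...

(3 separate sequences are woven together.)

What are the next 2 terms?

Read the sequence 3 terms at a time; column i is its own pattern.
Track A: 5, 25, 125, 625, 3125. Powers of 5.
Track B: 17, 23, 29, 35, 41. Arithmetic, step +6.
Track C: -24, -6, 12, 30, 48. Linear: a_n = -42 + 18·n.
Position 16 falls in track A as its term 6, giving 15625.
The 17th slot belongs to track B; its 6th term is 47.

15625, 47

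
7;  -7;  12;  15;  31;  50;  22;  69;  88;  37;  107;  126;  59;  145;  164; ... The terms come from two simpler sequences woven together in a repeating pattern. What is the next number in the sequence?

96

The slot pattern repeats as ABB (period 3), so there are 2 interleaved tracks.
Stream A: 7, 15, 22, 37, 59 (Fibonacci-style (each term is the sum of the two before it)).
Stream B: -7, 12, 31, 50, 69, 88, 107, 126, 145, 164 (arithmetic, step +19).
Position 16 → stream A, term 6 = 96.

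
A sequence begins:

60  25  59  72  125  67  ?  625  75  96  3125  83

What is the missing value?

84

Taking every 3rd term gives 3 separate tracks.
Track A: 60, 72, ?, 96 (arithmetic, step +12).
Track B: 25, 125, 625, 3125 (successive powers of 5).
Track C: 59, 67, 75, 83 (adding 8 each time).
Filling track A at index 3 by its rule yields 84.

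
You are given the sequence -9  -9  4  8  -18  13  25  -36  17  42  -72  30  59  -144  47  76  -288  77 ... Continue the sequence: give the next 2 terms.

93, -576

Split by position mod 3: positions 1, 4, 7, … form one track, and each other residue class forms its own.
Track A: -9, 8, 25, 42, 59, 76. Arithmetic, step +17.
Track B: -9, -18, -36, -72, -144, -288. A geometric progression (common ratio 2).
Track C: 4, 13, 17, 30, 47, 77. Fibonacci-style (each term is the sum of the two before it).
Position 19 → track A, term 7 = 93.
Position 20 → track B, term 7 = -576.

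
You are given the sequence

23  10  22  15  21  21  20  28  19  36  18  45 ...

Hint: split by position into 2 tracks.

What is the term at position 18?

Split by position mod 2 into 2 tracks.
Stream A: 23, 22, 21, 20, 19, 18. Arithmetic, step −1.
Stream B: 10, 15, 21, 28, 36, 45. Triangular numbers starting at T_4.
The 18th slot belongs to stream B; its 9th term is 78.

78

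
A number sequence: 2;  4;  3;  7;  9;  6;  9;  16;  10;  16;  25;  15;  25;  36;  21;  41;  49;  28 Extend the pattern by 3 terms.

66, 64, 36

The terms cycle through 3 interleaved subsequences.
Track A: 2, 7, 9, 16, 25, 41. Each term equals the sum of the previous two.
Track B: 4, 9, 16, 25, 36, 49. Consecutive squares n² from n = 2.
Track C: 3, 6, 10, 15, 21, 28. Triangular numbers starting at T_2.
Position 19 falls in track A as its term 7, giving 66.
Position 20 falls in track B as its term 7, giving 64.
The 21st slot belongs to track C; its 7th term is 36.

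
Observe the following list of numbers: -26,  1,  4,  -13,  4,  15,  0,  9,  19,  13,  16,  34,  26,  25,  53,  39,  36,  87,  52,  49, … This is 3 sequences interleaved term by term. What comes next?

Split by position mod 3: positions 1, 4, 7, … form one track, and each other residue class forms its own.
Subsequence A: -26, -13, 0, 13, 26, 39, 52 (adding 13 each time).
Subsequence B: 1, 4, 9, 16, 25, 36, 49 (perfect squares starting at 1²).
Subsequence C: 4, 15, 19, 34, 53, 87 (a Fibonacci-like recurrence a_n = a_{n-1} + a_{n-2}).
Position 21 falls in subsequence C as its term 7, giving 140.

140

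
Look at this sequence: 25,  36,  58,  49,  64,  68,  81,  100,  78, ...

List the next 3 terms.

121, 144, 88

The slot pattern repeats as AAB (period 3), so there are 2 interleaved tracks.
Track A: 25, 36, 49, 64, 81, 100 — consecutive squares n² from n = 5.
Track B: 58, 68, 78 — linear: a_n = 48 + 10·n.
Term 10 comes from track A (its 7th entry): 121.
The 11th slot belongs to track A; its 8th term is 144.
The 12th slot belongs to track B; its 4th term is 88.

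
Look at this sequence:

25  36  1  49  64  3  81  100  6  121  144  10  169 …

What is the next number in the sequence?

Reading positions in blocks of 3 reveals the pattern AAB — 2 tracks woven together.
Track A: 25, 36, 49, 64, 81, 100, 121, 144, 169. Consecutive squares n² from n = 5.
Track B: 1, 3, 6, 10. Triangular numbers n(n+1)/2 for n = 1, 2, ….
The 14th slot belongs to track A; its 10th term is 196.

196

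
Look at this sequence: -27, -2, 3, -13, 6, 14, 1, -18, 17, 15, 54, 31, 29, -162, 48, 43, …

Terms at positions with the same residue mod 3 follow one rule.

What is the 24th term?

Taking every 3rd term gives 3 separate tracks.
Stream A: -27, -13, 1, 15, 29, 43 (linear: a_n = -41 + 14·n).
Stream B: -2, 6, -18, 54, -162 (geometric with ratio -3).
Stream C: 3, 14, 17, 31, 48 (each term equals the sum of the previous two).
Position 24 → stream C, term 8 = 206.

206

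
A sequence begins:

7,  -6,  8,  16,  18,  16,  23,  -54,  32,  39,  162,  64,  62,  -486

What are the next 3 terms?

128, 101, 1458

Split by position mod 3: positions 1, 4, 7, … form one track, and each other residue class forms its own.
Track A is 7, 16, 23, 39, 62, which is a Fibonacci-like recurrence a_n = a_{n-1} + a_{n-2}.
Track B is -6, 18, -54, 162, -486, which is multiplying by -3 each time.
Track C is 8, 16, 32, 64, which is powers of 2.
Term 15 comes from track C (its 5th entry): 128.
The 16th slot belongs to track A; its 6th term is 101.
Term 17 comes from track B (its 6th entry): 1458.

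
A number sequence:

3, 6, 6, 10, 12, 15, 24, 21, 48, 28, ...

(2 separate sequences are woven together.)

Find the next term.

96

Split by position mod 2 into 2 tracks.
Track A: 3, 6, 12, 24, 48 (geometric with ratio 2).
Track B: 6, 10, 15, 21, 28 (triangular numbers starting at T_3).
The 11th slot belongs to track A; its 6th term is 96.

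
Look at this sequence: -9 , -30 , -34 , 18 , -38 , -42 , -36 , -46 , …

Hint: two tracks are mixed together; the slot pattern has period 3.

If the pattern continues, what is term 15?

-66

Reading positions in blocks of 3 reveals the pattern ABB — 2 tracks woven together.
Track A = -9, 18, -36: geometric with ratio -2.
Track B = -30, -34, -38, -42, -46: subtracting 4 each time.
Position 15 falls in track B as its term 10, giving -66.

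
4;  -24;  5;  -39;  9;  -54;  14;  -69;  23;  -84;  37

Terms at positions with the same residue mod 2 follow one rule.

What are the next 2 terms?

-99, 60

Taking every 2nd term gives 2 separate tracks.
Subsequence A: 4, 5, 9, 14, 23, 37. Fibonacci-style (each term is the sum of the two before it).
Subsequence B: -24, -39, -54, -69, -84. Subtracting 15 each time.
The 12th slot belongs to subsequence B; its 6th term is -99.
Term 13 comes from subsequence A (its 7th entry): 60.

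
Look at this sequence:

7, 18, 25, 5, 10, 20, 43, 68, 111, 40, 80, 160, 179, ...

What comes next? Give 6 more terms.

Positions follow the repeating pattern AAABBB; grouping by letter gives 2 tracks.
Stream A: 7, 18, 25, 43, 68, 111, 179. Fibonacci-style (each term is the sum of the two before it).
Stream B: 5, 10, 20, 40, 80, 160. A geometric progression (common ratio 2).
Position 14 → stream A, term 8 = 290.
Position 15 falls in stream A as its term 9, giving 469.
Position 16 falls in stream B as its term 7, giving 320.
Position 17 falls in stream B as its term 8, giving 640.
The 18th slot belongs to stream B; its 9th term is 1280.
The 19th slot belongs to stream A; its 10th term is 759.

290, 469, 320, 640, 1280, 759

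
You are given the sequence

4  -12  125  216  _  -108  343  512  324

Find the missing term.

36

Reading positions in blocks of 4 reveals the pattern AABB — 2 tracks woven together.
Stream A: 4, -12, ?, -108, 324. Multiplying by -3 each time.
Stream B: 125, 216, 343, 512. The cubes 5³, 6³, 7³, ….
Stream A's pattern makes the blank 36.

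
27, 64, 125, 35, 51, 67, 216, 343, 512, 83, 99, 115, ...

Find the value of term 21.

Positions follow the repeating pattern AAABBB; grouping by letter gives 2 tracks.
Track A is 27, 64, 125, 216, 343, 512, which is the cubes 3³, 4³, 5³, ….
Track B is 35, 51, 67, 83, 99, 115, which is arithmetic with common difference +16.
The 21st slot belongs to track A; its 12th term is 2744.

2744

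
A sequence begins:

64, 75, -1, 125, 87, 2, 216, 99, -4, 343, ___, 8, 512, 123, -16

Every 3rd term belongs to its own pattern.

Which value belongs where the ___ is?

Split by position mod 3: positions 1, 4, 7, … form one track, and each other residue class forms its own.
Track A: 64, 125, 216, 343, 512 (the cubes 4³, 5³, 6³, …).
Track B: 75, 87, 99, ?, 123 (arithmetic, step +12).
Track C: -1, 2, -4, 8, -16 (a geometric progression (common ratio -2)).
Filling track B at index 4 by its rule yields 111.

111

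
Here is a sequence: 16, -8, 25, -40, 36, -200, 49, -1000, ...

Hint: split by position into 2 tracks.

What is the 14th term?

-125000

Split by position mod 2 into 2 tracks.
Subsequence A: 16, 25, 36, 49 (the squares 4², 5², 6², …).
Subsequence B: -8, -40, -200, -1000 (geometric with ratio 5).
Term 14 comes from subsequence B (its 7th entry): -125000.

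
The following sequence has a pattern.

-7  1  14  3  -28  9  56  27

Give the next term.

-112

Taking every 2nd term gives 2 separate tracks.
Track A = -7, 14, -28, 56: geometric, ×-2 each step.
Track B = 1, 3, 9, 27: powers 3^0, 3^1, 3^2, ….
The 9th slot belongs to track A; its 5th term is -112.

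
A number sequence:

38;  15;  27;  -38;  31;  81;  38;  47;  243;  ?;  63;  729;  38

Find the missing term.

Read the sequence 3 terms at a time; column i is its own pattern.
Stream A: 38, -38, 38, ?, 38 — alternating ±38.
Stream B: 15, 31, 47, 63 — arithmetic with common difference +16.
Stream C: 27, 81, 243, 729 — powers of 3.
Filling stream A at index 4 by its rule yields -38.

-38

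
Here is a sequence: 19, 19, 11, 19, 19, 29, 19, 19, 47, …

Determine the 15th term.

The slot pattern repeats as AAB (period 3), so there are 2 interleaved tracks.
Stream A is 19, 19, 19, 19, 19, 19, which is always 19.
Stream B is 11, 29, 47, which is adding 18 each time.
Term 15 comes from stream B (its 5th entry): 83.

83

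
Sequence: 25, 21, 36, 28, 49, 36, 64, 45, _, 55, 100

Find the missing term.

81

Split by position mod 2 into 2 tracks.
Track A = 25, 36, 49, 64, ?, 100: perfect squares starting at 5².
Track B = 21, 28, 36, 45, 55: the triangular numbers T_6, T_7, ….
Track A's pattern makes the blank 81.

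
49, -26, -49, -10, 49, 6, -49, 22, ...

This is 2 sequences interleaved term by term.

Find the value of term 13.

49

Split by position mod 2 into 2 tracks.
Subsequence A: 49, -49, 49, -49. Alternating ±49.
Subsequence B: -26, -10, 6, 22. Arithmetic with common difference +16.
Term 13 comes from subsequence A (its 7th entry): 49.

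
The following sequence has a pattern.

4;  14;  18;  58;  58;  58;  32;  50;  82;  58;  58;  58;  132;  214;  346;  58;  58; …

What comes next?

Positions follow the repeating pattern AAABBB; grouping by letter gives 2 tracks.
Track A: 4, 14, 18, 32, 50, 82, 132, 214, 346 — each term equals the sum of the previous two.
Track B: 58, 58, 58, 58, 58, 58, 58, 58 — always 58.
Position 18 falls in track B as its term 9, giving 58.

58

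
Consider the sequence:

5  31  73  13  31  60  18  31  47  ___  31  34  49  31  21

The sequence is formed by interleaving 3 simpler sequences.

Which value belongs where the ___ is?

31

Split by position mod 3: positions 1, 4, 7, … form one track, and each other residue class forms its own.
Subsequence A: 5, 13, 18, ?, 49 (a Fibonacci-like recurrence a_n = a_{n-1} + a_{n-2}).
Subsequence B: 31, 31, 31, 31, 31 (constant 31).
Subsequence C: 73, 60, 47, 34, 21 (linear: a_n = 86 − 13·n).
Filling subsequence A at index 4 by its rule yields 31.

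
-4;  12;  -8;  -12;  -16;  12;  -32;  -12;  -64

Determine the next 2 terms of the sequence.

Positions 1, 3, 5, … form one subsequence and positions 2, 4, 6, … form another.
Track A is -4, -8, -16, -32, -64, which is multiplying by 2 each time.
Track B is 12, -12, 12, -12, which is alternating ±12.
The 10th slot belongs to track B; its 5th term is 12.
Position 11 → track A, term 6 = -128.

12, -128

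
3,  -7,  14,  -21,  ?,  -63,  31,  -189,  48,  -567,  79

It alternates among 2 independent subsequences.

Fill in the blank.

17

Split by position mod 2 into 2 tracks.
Stream A = 3, 14, ?, 31, 48, 79: Fibonacci-style (each term is the sum of the two before it).
Stream B = -7, -21, -63, -189, -567: a geometric progression (common ratio 3).
The gap is stream A's term 3; the rule gives 17.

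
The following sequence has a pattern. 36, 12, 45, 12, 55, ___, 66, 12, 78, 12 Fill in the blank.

The terms cycle through 2 interleaved subsequences.
Stream A: 36, 45, 55, 66, 78 (triangular numbers starting at T_8).
Stream B: 12, 12, ?, 12, 12 (constant 12).
Filling stream B at index 3 by its rule yields 12.

12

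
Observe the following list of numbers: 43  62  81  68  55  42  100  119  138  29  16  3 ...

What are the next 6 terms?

157, 176, 195, -10, -23, -36

The slot pattern repeats as AAABBB (period 6), so there are 2 interleaved tracks.
Track A: 43, 62, 81, 100, 119, 138 (adding 19 each time).
Track B: 68, 55, 42, 29, 16, 3 (subtracting 13 each time).
Position 13 → track A, term 7 = 157.
The 14th slot belongs to track A; its 8th term is 176.
Position 15 falls in track A as its term 9, giving 195.
Position 16 falls in track B as its term 7, giving -10.
The 17th slot belongs to track B; its 8th term is -23.
Term 18 comes from track B (its 9th entry): -36.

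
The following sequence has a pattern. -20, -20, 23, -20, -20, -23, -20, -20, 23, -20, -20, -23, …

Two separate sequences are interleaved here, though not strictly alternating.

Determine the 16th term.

Reading positions in blocks of 3 reveals the pattern AAB — 2 tracks woven together.
Subsequence A: -20, -20, -20, -20, -20, -20, -20, -20 — constant -20.
Subsequence B: 23, -23, 23, -23 — alternating ±23.
Term 16 comes from subsequence A (its 11th entry): -20.

-20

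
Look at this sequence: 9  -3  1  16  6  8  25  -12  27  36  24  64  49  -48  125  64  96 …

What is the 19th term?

81

Taking every 3rd term gives 3 separate tracks.
Track A: 9, 16, 25, 36, 49, 64. Perfect squares starting at 3².
Track B: -3, 6, -12, 24, -48, 96. Geometric with ratio -2.
Track C: 1, 8, 27, 64, 125. The cubes 1³, 2³, 3³, ….
Position 19 falls in track A as its term 7, giving 81.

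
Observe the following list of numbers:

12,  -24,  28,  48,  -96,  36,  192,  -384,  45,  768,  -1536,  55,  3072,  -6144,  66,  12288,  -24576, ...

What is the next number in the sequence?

The slot pattern repeats as AAB (period 3), so there are 2 interleaved tracks.
Subsequence A: 12, -24, 48, -96, 192, -384, 768, -1536, 3072, -6144, 12288, -24576 (geometric with ratio -2).
Subsequence B: 28, 36, 45, 55, 66 (the triangular numbers T_7, T_8, …).
Position 18 falls in subsequence B as its term 6, giving 78.

78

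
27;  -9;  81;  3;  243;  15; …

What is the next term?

Taking every 2nd term gives 2 separate tracks.
Subsequence A: 27, 81, 243. Powers 3^3, 3^4, 3^5, ….
Subsequence B: -9, 3, 15. Linear: a_n = -21 + 12·n.
Position 7 falls in subsequence A as its term 4, giving 729.

729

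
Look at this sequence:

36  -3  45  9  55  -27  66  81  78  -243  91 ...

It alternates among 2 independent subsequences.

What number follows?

729

The terms cycle through 2 interleaved subsequences.
Stream A: 36, 45, 55, 66, 78, 91 — triangular numbers n(n+1)/2 for n = 8, 9, ….
Stream B: -3, 9, -27, 81, -243 — geometric with ratio -3.
Term 12 comes from stream B (its 6th entry): 729.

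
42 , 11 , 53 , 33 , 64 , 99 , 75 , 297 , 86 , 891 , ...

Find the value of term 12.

Split by position mod 2 into 2 tracks.
Track A = 42, 53, 64, 75, 86: arithmetic with common difference +11.
Track B = 11, 33, 99, 297, 891: a geometric progression (common ratio 3).
Position 12 falls in track B as its term 6, giving 2673.

2673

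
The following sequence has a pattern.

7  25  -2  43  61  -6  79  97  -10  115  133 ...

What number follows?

-14

Positions follow the repeating pattern AAB; grouping by letter gives 2 tracks.
Track A is 7, 25, 43, 61, 79, 97, 115, 133, which is arithmetic, step +18.
Track B is -2, -6, -10, which is arithmetic, step −4.
The 12th slot belongs to track B; its 4th term is -14.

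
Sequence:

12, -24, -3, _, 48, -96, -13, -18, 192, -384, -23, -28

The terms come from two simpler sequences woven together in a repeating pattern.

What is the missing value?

-8

Reading positions in blocks of 4 reveals the pattern AABB — 2 tracks woven together.
Subsequence A is 12, -24, 48, -96, 192, -384, which is a geometric progression (common ratio -2).
Subsequence B is -3, ?, -13, -18, -23, -28, which is arithmetic, step −5.
The gap is subsequence B's term 2; the rule gives -8.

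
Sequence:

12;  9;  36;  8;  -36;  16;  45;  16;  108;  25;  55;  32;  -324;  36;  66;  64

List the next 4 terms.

Split by position mod 4: positions 1, 5, 9, … form one track, and each other residue class forms its own.
Track A is 12, -36, 108, -324, which is multiplying by -3 each time.
Track B is 9, 16, 25, 36, which is the squares 3², 4², 5², ….
Track C is 36, 45, 55, 66, which is the triangular numbers T_8, T_9, ….
Track D is 8, 16, 32, 64, which is powers 2^3, 2^4, 2^5, ….
Position 17 → track A, term 5 = 972.
Position 18 falls in track B as its term 5, giving 49.
Position 19 falls in track C as its term 5, giving 78.
Term 20 comes from track D (its 5th entry): 128.

972, 49, 78, 128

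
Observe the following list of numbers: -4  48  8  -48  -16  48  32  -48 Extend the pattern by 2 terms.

-64, 48

The terms cycle through 2 interleaved subsequences.
Track A: -4, 8, -16, 32. Geometric with ratio -2.
Track B: 48, -48, 48, -48. The oscillation 48·(−1)^(n+1).
The 9th slot belongs to track A; its 5th term is -64.
Term 10 comes from track B (its 5th entry): 48.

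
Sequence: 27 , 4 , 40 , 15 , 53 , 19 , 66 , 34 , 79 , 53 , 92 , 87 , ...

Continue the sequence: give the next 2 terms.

Split by position mod 2 into 2 tracks.
Subsequence A: 27, 40, 53, 66, 79, 92. Arithmetic with common difference +13.
Subsequence B: 4, 15, 19, 34, 53, 87. A Fibonacci-like recurrence a_n = a_{n-1} + a_{n-2}.
Position 13 → subsequence A, term 7 = 105.
Position 14 → subsequence B, term 7 = 140.

105, 140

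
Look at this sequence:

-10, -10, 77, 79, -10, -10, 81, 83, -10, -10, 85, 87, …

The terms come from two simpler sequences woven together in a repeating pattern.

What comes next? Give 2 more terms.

-10, -10

Reading positions in blocks of 4 reveals the pattern AABB — 2 tracks woven together.
Stream A: -10, -10, -10, -10, -10, -10. Always -10.
Stream B: 77, 79, 81, 83, 85, 87. Arithmetic, step +2.
Term 13 comes from stream A (its 7th entry): -10.
Position 14 → stream A, term 8 = -10.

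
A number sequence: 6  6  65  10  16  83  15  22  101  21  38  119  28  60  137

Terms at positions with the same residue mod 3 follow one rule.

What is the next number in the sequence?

Split by position mod 3 into 3 tracks.
Track A: 6, 10, 15, 21, 28. The triangular numbers T_3, T_4, ….
Track B: 6, 16, 22, 38, 60. Fibonacci-style (each term is the sum of the two before it).
Track C: 65, 83, 101, 119, 137. Arithmetic, step +18.
The 16th slot belongs to track A; its 6th term is 36.

36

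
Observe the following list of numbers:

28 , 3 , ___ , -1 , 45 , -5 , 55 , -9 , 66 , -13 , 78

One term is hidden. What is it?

The terms cycle through 2 interleaved subsequences.
Subsequence A: 28, ?, 45, 55, 66, 78. Triangular numbers starting at T_7.
Subsequence B: 3, -1, -5, -9, -13. Subtracting 4 each time.
Filling subsequence A at index 2 by its rule yields 36.

36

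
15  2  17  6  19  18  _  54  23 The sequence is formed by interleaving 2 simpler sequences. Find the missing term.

The terms cycle through 2 interleaved subsequences.
Subsequence A: 15, 17, 19, ?, 23. Linear: a_n = 13 + 2·n.
Subsequence B: 2, 6, 18, 54. Multiplying by 3 each time.
So the missing entry in subsequence A is 21.

21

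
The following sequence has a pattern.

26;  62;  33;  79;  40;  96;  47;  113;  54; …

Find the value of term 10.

Positions 1, 3, 5, … form one subsequence and positions 2, 4, 6, … form another.
Subsequence A is 26, 33, 40, 47, 54, which is linear: a_n = 19 + 7·n.
Subsequence B is 62, 79, 96, 113, which is arithmetic with common difference +17.
The 10th slot belongs to subsequence B; its 5th term is 130.

130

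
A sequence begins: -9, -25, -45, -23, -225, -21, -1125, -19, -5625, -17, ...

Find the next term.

The terms cycle through 2 interleaved subsequences.
Track A: -9, -45, -225, -1125, -5625 — geometric, ×5 each step.
Track B: -25, -23, -21, -19, -17 — linear: a_n = -27 + 2·n.
Position 11 → track A, term 6 = -28125.

-28125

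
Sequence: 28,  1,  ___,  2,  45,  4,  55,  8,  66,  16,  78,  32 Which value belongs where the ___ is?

36

Positions 1, 3, 5, … form one subsequence and positions 2, 4, 6, … form another.
Track A is 28, ?, 45, 55, 66, 78, which is triangular numbers n(n+1)/2 for n = 7, 8, ….
Track B is 1, 2, 4, 8, 16, 32, which is a geometric progression (common ratio 2).
Track A's pattern makes the blank 36.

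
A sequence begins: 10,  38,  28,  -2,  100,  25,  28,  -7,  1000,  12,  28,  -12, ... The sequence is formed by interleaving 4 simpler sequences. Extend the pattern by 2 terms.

Read the sequence 4 terms at a time; column i is its own pattern.
Stream A: 10, 100, 1000. Successive powers of 10.
Stream B: 38, 25, 12. Arithmetic with common difference −13.
Stream C: 28, 28, 28. The constant sequence 28.
Stream D: -2, -7, -12. Subtracting 5 each time.
The 13th slot belongs to stream A; its 4th term is 10000.
The 14th slot belongs to stream B; its 4th term is -1.

10000, -1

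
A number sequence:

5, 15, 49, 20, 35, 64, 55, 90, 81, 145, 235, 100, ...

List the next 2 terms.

Reading positions in blocks of 3 reveals the pattern AAB — 2 tracks woven together.
Stream A = 5, 15, 20, 35, 55, 90, 145, 235: a Fibonacci-like recurrence a_n = a_{n-1} + a_{n-2}.
Stream B = 49, 64, 81, 100: perfect squares starting at 7².
Position 13 → stream A, term 9 = 380.
Position 14 falls in stream A as its term 10, giving 615.

380, 615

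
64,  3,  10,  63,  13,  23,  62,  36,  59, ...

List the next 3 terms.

Reading positions in blocks of 3 reveals the pattern ABB — 2 tracks woven together.
Track A: 64, 63, 62. Linear: a_n = 65 − n.
Track B: 3, 10, 13, 23, 36, 59. A Fibonacci-like recurrence a_n = a_{n-1} + a_{n-2}.
Position 10 falls in track A as its term 4, giving 61.
Term 11 comes from track B (its 7th entry): 95.
Term 12 comes from track B (its 8th entry): 154.

61, 95, 154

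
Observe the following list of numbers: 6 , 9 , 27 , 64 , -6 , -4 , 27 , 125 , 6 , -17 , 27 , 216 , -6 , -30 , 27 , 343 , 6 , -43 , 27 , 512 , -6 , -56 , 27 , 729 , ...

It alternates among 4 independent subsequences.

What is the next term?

Split by position mod 4 into 4 tracks.
Track A: 6, -6, 6, -6, 6, -6 (alternating ±6).
Track B: 9, -4, -17, -30, -43, -56 (arithmetic, step −13).
Track C: 27, 27, 27, 27, 27, 27 (constant 27).
Track D: 64, 125, 216, 343, 512, 729 (consecutive cubes n³ from n = 4).
Position 25 → track A, term 7 = 6.

6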